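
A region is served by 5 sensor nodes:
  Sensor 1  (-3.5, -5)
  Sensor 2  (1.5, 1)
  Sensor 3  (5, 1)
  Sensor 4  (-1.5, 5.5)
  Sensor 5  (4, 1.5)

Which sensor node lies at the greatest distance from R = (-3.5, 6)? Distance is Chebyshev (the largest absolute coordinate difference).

Sensor 1

d(R, Sensor 1) = max(0, 11) = 11
d(R, Sensor 2) = max(5, 5) = 5
d(R, Sensor 3) = max(8.5, 5) = 8.5
d(R, Sensor 4) = max(2, 0.5) = 2
d(R, Sensor 5) = max(7.5, 4.5) = 7.5
The largest is to Sensor 1.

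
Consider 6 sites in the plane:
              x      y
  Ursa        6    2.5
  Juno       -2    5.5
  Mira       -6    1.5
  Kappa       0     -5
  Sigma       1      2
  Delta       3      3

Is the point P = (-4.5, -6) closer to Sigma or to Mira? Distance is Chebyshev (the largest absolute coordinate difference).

Mira

d(P, Sigma) = max(5.5, 8) = 8
d(P, Mira) = max(1.5, 7.5) = 7.5
8 > 7.5, so Mira is closer.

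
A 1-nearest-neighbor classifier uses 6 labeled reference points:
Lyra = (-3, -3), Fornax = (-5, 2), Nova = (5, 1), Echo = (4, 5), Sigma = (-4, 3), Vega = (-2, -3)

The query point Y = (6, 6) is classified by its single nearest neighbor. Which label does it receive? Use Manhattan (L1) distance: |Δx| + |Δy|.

Echo

d(Y, Lyra) = |6−(-3)| + |6−(-3)| = 9 + 9 = 18
d(Y, Fornax) = |6−(-5)| + |6−2| = 11 + 4 = 15
d(Y, Nova) = |6−5| + |6−1| = 1 + 5 = 6
d(Y, Echo) = |6−4| + |6−5| = 2 + 1 = 3
d(Y, Sigma) = |6−(-4)| + |6−3| = 10 + 3 = 13
d(Y, Vega) = |6−(-2)| + |6−(-3)| = 8 + 9 = 17
Echo is nearest.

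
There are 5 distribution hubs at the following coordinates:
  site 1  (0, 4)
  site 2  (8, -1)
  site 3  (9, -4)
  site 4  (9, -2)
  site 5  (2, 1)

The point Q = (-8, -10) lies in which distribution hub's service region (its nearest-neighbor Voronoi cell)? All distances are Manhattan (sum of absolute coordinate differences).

d(Q, site 1) = |-8−0| + |-10−4| = 8 + 14 = 22
d(Q, site 2) = |-8−8| + |-10−(-1)| = 16 + 9 = 25
d(Q, site 3) = |-8−9| + |-10−(-4)| = 17 + 6 = 23
d(Q, site 4) = |-8−9| + |-10−(-2)| = 17 + 8 = 25
d(Q, site 5) = |-8−2| + |-10−1| = 10 + 11 = 21
Minimum is at site 5.

site 5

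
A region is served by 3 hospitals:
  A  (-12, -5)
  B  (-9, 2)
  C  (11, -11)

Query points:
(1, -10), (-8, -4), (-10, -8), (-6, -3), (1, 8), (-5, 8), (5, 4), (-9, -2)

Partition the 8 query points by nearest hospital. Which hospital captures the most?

B

(1, -10) — d² to each: A:194, B:244, C:101 → nearest is C
(-8, -4) — d² to each: A:17, B:37, C:410 → nearest is A
(-10, -8) — d² to each: A:13, B:101, C:450 → nearest is A
(-6, -3) — d² to each: A:40, B:34, C:353 → nearest is B
(1, 8) — d² to each: A:338, B:136, C:461 → nearest is B
(-5, 8) — d² to each: A:218, B:52, C:617 → nearest is B
(5, 4) — d² to each: A:370, B:200, C:261 → nearest is B
(-9, -2) — d² to each: A:18, B:16, C:481 → nearest is B
Tally — A:2, B:5, C:1. B captures the most (5).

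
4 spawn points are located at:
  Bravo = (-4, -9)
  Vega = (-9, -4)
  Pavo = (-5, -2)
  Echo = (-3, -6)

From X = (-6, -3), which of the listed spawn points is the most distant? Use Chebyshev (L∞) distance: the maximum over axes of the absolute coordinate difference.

d(X, Bravo) = max(2, 6) = 6
d(X, Vega) = max(3, 1) = 3
d(X, Pavo) = max(1, 1) = 1
d(X, Echo) = max(3, 3) = 3
The largest is to Bravo.

Bravo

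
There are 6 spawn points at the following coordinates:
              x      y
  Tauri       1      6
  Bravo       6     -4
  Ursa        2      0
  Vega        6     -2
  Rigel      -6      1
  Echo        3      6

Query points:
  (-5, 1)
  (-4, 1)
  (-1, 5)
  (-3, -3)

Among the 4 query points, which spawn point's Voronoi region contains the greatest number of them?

Rigel

(-5, 1) — d² to each: Tauri:61, Bravo:146, Ursa:50, Vega:130, Rigel:1, Echo:89 → nearest is Rigel
(-4, 1) — d² to each: Tauri:50, Bravo:125, Ursa:37, Vega:109, Rigel:4, Echo:74 → nearest is Rigel
(-1, 5) — d² to each: Tauri:5, Bravo:130, Ursa:34, Vega:98, Rigel:41, Echo:17 → nearest is Tauri
(-3, -3) — d² to each: Tauri:97, Bravo:82, Ursa:34, Vega:82, Rigel:25, Echo:117 → nearest is Rigel
Tally — Tauri:1, Rigel:3. Rigel captures the most (3).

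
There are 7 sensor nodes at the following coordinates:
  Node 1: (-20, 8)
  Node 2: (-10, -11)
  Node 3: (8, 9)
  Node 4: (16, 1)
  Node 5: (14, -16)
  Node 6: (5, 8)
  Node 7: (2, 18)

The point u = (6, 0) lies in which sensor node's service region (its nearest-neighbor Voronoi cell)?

Node 6

Since √ is increasing, it suffices to compare squared distances:
d²(u, Node 1) = 676 + 64 = 740
d²(u, Node 2) = 256 + 121 = 377
d²(u, Node 3) = 4 + 81 = 85
d²(u, Node 4) = 100 + 1 = 101
d²(u, Node 5) = 64 + 256 = 320
d²(u, Node 6) = 1 + 64 = 65
d²(u, Node 7) = 16 + 324 = 340
Minimum is at Node 6.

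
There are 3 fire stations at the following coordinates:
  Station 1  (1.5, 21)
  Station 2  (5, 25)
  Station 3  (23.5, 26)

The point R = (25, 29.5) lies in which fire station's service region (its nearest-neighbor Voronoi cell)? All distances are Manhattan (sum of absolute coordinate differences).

d(R, Station 1) = |25−1.5| + |29.5−21| = 23.5 + 8.5 = 32
d(R, Station 2) = |25−5| + |29.5−25| = 20 + 4.5 = 24.5
d(R, Station 3) = |25−23.5| + |29.5−26| = 1.5 + 3.5 = 5
Minimum is at Station 3.

Station 3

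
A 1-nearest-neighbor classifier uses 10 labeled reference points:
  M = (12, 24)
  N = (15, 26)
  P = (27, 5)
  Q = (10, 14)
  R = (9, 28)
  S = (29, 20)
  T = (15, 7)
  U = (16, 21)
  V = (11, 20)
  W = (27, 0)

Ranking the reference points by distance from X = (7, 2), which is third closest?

V

Squared Euclidean distances:
|XM|² = (7−12)² + (2−24)² = 25 + 484 = 509
|XN|² = (7−15)² + (2−26)² = 64 + 576 = 640
|XP|² = (7−27)² + (2−5)² = 400 + 9 = 409
|XQ|² = (7−10)² + (2−14)² = 9 + 144 = 153
|XR|² = (7−9)² + (2−28)² = 4 + 676 = 680
|XS|² = (7−29)² + (2−20)² = 484 + 324 = 808
|XT|² = (7−15)² + (2−7)² = 64 + 25 = 89
|XU|² = (7−16)² + (2−21)² = 81 + 361 = 442
|XV|² = (7−11)² + (2−20)² = 16 + 324 = 340
|XW|² = (7−27)² + (2−0)² = 400 + 4 = 404
Sorted ascending: T, Q, V, W, … — the third-nearest is V.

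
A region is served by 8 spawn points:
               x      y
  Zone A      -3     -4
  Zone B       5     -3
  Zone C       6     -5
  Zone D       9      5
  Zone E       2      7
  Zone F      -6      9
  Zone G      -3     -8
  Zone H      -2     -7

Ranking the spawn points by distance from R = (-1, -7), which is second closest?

Since √ is increasing, it suffices to compare squared distances:
d²(R, Zone A) = (-1−(-3))² + (-7−(-4))² = 4 + 9 = 13
d²(R, Zone B) = (-1−5)² + (-7−(-3))² = 36 + 16 = 52
d²(R, Zone C) = (-1−6)² + (-7−(-5))² = 49 + 4 = 53
d²(R, Zone D) = (-1−9)² + (-7−5)² = 100 + 144 = 244
d²(R, Zone E) = (-1−2)² + (-7−7)² = 9 + 196 = 205
d²(R, Zone F) = (-1−(-6))² + (-7−9)² = 25 + 256 = 281
d²(R, Zone G) = (-1−(-3))² + (-7−(-8))² = 4 + 1 = 5
d²(R, Zone H) = (-1−(-2))² + (-7−(-7))² = 1 + 0 = 1
Sorted ascending: Zone H, Zone G, Zone A, … — the second-nearest is Zone G.

Zone G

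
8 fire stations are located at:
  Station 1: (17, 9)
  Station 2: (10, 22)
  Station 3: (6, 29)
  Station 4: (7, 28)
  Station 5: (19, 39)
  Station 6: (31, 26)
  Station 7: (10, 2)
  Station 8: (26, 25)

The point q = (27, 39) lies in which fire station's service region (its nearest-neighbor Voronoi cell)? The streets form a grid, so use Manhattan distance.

d(q, Station 1) = 10 + 30 = 40
d(q, Station 2) = 17 + 17 = 34
d(q, Station 3) = 21 + 10 = 31
d(q, Station 4) = 20 + 11 = 31
d(q, Station 5) = 8 + 0 = 8
d(q, Station 6) = 4 + 13 = 17
d(q, Station 7) = 17 + 37 = 54
d(q, Station 8) = 1 + 14 = 15
Station 5 is nearest.

Station 5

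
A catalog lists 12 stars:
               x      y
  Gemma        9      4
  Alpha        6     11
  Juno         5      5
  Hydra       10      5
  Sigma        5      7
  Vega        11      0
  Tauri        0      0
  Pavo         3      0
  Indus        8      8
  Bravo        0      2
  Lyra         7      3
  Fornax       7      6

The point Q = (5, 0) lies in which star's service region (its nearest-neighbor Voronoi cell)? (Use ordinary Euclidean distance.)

Pavo

Compare squared distances (the ordering matches that of the actual distances):
d²(Q, Gemma) = 16 + 16 = 32
d²(Q, Alpha) = 1 + 121 = 122
d²(Q, Juno) = 0 + 25 = 25
d²(Q, Hydra) = 25 + 25 = 50
d²(Q, Sigma) = 0 + 49 = 49
d²(Q, Vega) = 36 + 0 = 36
d²(Q, Tauri) = 25 + 0 = 25
d²(Q, Pavo) = 4 + 0 = 4
d²(Q, Indus) = 9 + 64 = 73
d²(Q, Bravo) = 25 + 4 = 29
d²(Q, Lyra) = 4 + 9 = 13
d²(Q, Fornax) = 4 + 36 = 40
Minimum is at Pavo.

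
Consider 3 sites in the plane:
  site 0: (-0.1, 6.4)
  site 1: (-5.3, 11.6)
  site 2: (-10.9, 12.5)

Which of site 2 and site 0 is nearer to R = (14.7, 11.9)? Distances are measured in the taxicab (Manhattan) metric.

d(R, site 2) = |14.7−(-10.9)| + |11.9−12.5| = 25.6 + 0.6 = 26.2
d(R, site 0) = |14.7−(-0.1)| + |11.9−6.4| = 14.8 + 5.5 = 20.3
26.2 > 20.3, so site 0 is closer.

site 0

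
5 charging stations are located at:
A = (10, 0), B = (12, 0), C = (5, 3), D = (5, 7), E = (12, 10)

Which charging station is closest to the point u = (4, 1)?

C

Since √ is increasing, it suffices to compare squared distances:
|uA|² = (4−10)² + (1−0)² = 36 + 1 = 37
|uB|² = (4−12)² + (1−0)² = 64 + 1 = 65
|uC|² = (4−5)² + (1−3)² = 1 + 4 = 5
|uD|² = (4−5)² + (1−7)² = 1 + 36 = 37
|uE|² = (4−12)² + (1−10)² = 64 + 81 = 145
The smallest is to C, so u lies in the Voronoi region of C.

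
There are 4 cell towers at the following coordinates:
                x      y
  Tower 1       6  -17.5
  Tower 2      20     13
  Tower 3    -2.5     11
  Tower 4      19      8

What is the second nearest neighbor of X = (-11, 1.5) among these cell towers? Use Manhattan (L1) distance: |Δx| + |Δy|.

Tower 1

d(X, Tower 1) = |-11−6| + |1.5−(-17.5)| = 17 + 19 = 36
d(X, Tower 2) = |-11−20| + |1.5−13| = 31 + 11.5 = 42.5
d(X, Tower 3) = |-11−(-2.5)| + |1.5−11| = 8.5 + 9.5 = 18
d(X, Tower 4) = |-11−19| + |1.5−8| = 30 + 6.5 = 36.5
Sorted ascending: Tower 3, Tower 1, Tower 4, … — the second-nearest is Tower 1.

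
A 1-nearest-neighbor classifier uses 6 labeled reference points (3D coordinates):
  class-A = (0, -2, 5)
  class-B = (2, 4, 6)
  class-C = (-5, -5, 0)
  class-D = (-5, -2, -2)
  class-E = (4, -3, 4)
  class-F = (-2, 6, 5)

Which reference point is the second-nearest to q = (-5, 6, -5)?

Compare squared distances (the ordering matches that of the actual distances):
d²(q, class-A) = (-5−0)² + (6−(-2))² + (-5−5)² = 25 + 64 + 100 = 189
d²(q, class-B) = (-5−2)² + (6−4)² + (-5−6)² = 49 + 4 + 121 = 174
d²(q, class-C) = (-5−(-5))² + (6−(-5))² + (-5−0)² = 0 + 121 + 25 = 146
d²(q, class-D) = (-5−(-5))² + (6−(-2))² + (-5−(-2))² = 0 + 64 + 9 = 73
d²(q, class-E) = (-5−4)² + (6−(-3))² + (-5−4)² = 81 + 81 + 81 = 243
d²(q, class-F) = (-5−(-2))² + (6−6)² + (-5−5)² = 9 + 0 + 100 = 109
Sorted ascending: class-D, class-F, class-C, … — the second-nearest is class-F.

class-F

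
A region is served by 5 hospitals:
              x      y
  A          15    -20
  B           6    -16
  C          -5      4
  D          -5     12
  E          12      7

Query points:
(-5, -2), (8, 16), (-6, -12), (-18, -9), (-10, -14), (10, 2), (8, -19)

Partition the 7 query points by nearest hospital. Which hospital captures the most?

(-5, -2) — d² to each: A:724, B:317, C:36, D:196, E:370 → nearest is C
(8, 16) — d² to each: A:1345, B:1028, C:313, D:185, E:97 → nearest is E
(-6, -12) — d² to each: A:505, B:160, C:257, D:577, E:685 → nearest is B
(-18, -9) — d² to each: A:1210, B:625, C:338, D:610, E:1156 → nearest is C
(-10, -14) — d² to each: A:661, B:260, C:349, D:701, E:925 → nearest is B
(10, 2) — d² to each: A:509, B:340, C:229, D:325, E:29 → nearest is E
(8, -19) — d² to each: A:50, B:13, C:698, D:1130, E:692 → nearest is B
Tally — B:3, C:2, E:2. B captures the most (3).

B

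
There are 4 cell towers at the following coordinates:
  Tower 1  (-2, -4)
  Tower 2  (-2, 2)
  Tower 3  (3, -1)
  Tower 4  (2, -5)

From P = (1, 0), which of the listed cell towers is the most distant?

Since √ is increasing, it suffices to compare squared distances:
d²(P, Tower 1) = (1−(-2))² + (0−(-4))² = 9 + 16 = 25
d²(P, Tower 2) = (1−(-2))² + (0−2)² = 9 + 4 = 13
d²(P, Tower 3) = (1−3)² + (0−(-1))² = 4 + 1 = 5
d²(P, Tower 4) = (1−2)² + (0−(-5))² = 1 + 25 = 26
The largest is to Tower 4.

Tower 4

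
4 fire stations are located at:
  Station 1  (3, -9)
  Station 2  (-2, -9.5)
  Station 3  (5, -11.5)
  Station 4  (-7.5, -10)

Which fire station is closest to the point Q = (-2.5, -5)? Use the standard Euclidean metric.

Station 2

Compare squared distances (the ordering matches that of the actual distances):
d²(Q, Station 1) = (-2.5−3)² + (-5−(-9))² = 30.25 + 16 = 46.25
d²(Q, Station 2) = (-2.5−(-2))² + (-5−(-9.5))² = 0.25 + 20.25 = 20.5
d²(Q, Station 3) = (-2.5−5)² + (-5−(-11.5))² = 56.25 + 42.25 = 98.5
d²(Q, Station 4) = (-2.5−(-7.5))² + (-5−(-10))² = 25 + 25 = 50
The smallest is to Station 2, so Q lies in the Voronoi region of Station 2.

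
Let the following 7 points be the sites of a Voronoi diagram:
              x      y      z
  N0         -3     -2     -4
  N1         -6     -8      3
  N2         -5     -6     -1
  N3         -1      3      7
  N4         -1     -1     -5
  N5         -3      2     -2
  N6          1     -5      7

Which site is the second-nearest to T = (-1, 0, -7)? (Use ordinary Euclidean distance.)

Since √ is increasing, it suffices to compare squared distances:
|TN0|² = (-1−(-3))² + (0−(-2))² + (-7−(-4))² = 4 + 4 + 9 = 17
|TN1|² = (-1−(-6))² + (0−(-8))² + (-7−3)² = 25 + 64 + 100 = 189
|TN2|² = (-1−(-5))² + (0−(-6))² + (-7−(-1))² = 16 + 36 + 36 = 88
|TN3|² = (-1−(-1))² + (0−3)² + (-7−7)² = 0 + 9 + 196 = 205
|TN4|² = (-1−(-1))² + (0−(-1))² + (-7−(-5))² = 0 + 1 + 4 = 5
|TN5|² = (-1−(-3))² + (0−2)² + (-7−(-2))² = 4 + 4 + 25 = 33
|TN6|² = (-1−1)² + (0−(-5))² + (-7−7)² = 4 + 25 + 196 = 225
Sorted ascending: N4, N0, N5, … — the second-nearest is N0.

N0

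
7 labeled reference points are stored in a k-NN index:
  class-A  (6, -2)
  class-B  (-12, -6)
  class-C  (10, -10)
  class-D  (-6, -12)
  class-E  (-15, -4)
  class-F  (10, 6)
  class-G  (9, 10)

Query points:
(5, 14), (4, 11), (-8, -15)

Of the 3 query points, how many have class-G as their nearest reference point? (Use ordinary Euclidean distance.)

(5, 14) — d² to each: class-A:257, class-B:689, class-C:601, class-D:797, class-E:724, class-F:89, class-G:32 → nearest is class-G
(4, 11) — d² to each: class-A:173, class-B:545, class-C:477, class-D:629, class-E:586, class-F:61, class-G:26 → nearest is class-G
(-8, -15) — d² to each: class-A:365, class-B:97, class-C:349, class-D:13, class-E:170, class-F:765, class-G:914 → nearest is class-D
2 of the 3 points have class-G as nearest.

2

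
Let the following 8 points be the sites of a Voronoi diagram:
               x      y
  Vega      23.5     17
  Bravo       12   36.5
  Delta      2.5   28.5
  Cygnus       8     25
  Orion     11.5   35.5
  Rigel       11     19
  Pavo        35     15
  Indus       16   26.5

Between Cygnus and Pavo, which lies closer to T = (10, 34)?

Compare squared distances:
d²(T, Cygnus) = (10−8)² + (34−25)² = 4 + 81 = 85
d²(T, Pavo) = (10−35)² + (34−15)² = 625 + 361 = 986
85 < 986, so Cygnus is closer.

Cygnus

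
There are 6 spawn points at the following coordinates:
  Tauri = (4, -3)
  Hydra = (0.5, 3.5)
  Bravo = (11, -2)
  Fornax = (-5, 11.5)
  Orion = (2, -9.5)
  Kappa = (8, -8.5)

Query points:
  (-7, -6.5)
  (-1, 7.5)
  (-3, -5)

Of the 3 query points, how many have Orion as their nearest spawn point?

2

(-7, -6.5) — d² to each: Tauri:133.25, Hydra:156.25, Bravo:344.25, Fornax:328, Orion:90, Kappa:229 → nearest is Orion
(-1, 7.5) — d² to each: Tauri:135.25, Hydra:18.25, Bravo:234.25, Fornax:32, Orion:298, Kappa:337 → nearest is Hydra
(-3, -5) — d² to each: Tauri:53, Hydra:84.5, Bravo:205, Fornax:276.25, Orion:45.25, Kappa:133.25 → nearest is Orion
2 of the 3 points have Orion as nearest.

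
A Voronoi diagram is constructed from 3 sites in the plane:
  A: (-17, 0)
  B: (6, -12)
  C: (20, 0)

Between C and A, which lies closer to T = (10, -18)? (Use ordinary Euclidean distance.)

Compare squared distances:
|TC|² = (10−20)² + (-18−0)² = 100 + 324 = 424
|TA|² = (10−(-17))² + (-18−0)² = 729 + 324 = 1053
424 < 1053, so C is closer.

C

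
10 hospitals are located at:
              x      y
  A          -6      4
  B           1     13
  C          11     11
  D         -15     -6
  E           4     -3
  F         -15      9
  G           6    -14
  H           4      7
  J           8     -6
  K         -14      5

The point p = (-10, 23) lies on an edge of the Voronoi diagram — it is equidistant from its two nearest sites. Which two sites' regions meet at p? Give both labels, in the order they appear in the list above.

B and F

Squared distances from p to each site:
|pA|² = 16 + 361 = 377
|pB|² = 121 + 100 = 221
|pC|² = 441 + 144 = 585
|pD|² = 25 + 841 = 866
|pE|² = 196 + 676 = 872
|pF|² = 25 + 196 = 221
|pG|² = 256 + 1369 = 1625
|pH|² = 196 + 256 = 452
|pJ|² = 324 + 841 = 1165
|pK|² = 16 + 324 = 340
p is equidistant from B and F (both at squared distance 221), and every other site is strictly farther — so p lies on the B–F Voronoi edge.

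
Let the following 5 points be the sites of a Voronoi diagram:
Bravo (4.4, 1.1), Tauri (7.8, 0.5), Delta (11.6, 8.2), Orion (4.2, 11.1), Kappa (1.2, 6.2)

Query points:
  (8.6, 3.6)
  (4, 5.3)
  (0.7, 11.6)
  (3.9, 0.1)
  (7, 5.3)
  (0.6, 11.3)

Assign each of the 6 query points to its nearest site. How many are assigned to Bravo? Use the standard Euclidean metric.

1

(8.6, 3.6) — d² to each: Bravo:23.89, Tauri:10.25, Delta:30.16, Orion:75.61, Kappa:61.52 → nearest is Tauri
(4, 5.3) — d² to each: Bravo:17.8, Tauri:37.48, Delta:66.17, Orion:33.68, Kappa:8.65 → nearest is Kappa
(0.7, 11.6) — d² to each: Bravo:123.94, Tauri:173.62, Delta:130.37, Orion:12.5, Kappa:29.41 → nearest is Orion
(3.9, 0.1) — d² to each: Bravo:1.25, Tauri:15.37, Delta:124.9, Orion:121.09, Kappa:44.5 → nearest is Bravo
(7, 5.3) — d² to each: Bravo:24.4, Tauri:23.68, Delta:29.57, Orion:41.48, Kappa:34.45 → nearest is Tauri
(0.6, 11.3) — d² to each: Bravo:118.48, Tauri:168.48, Delta:130.61, Orion:13, Kappa:26.37 → nearest is Orion
1 of the 6 points has Bravo as nearest.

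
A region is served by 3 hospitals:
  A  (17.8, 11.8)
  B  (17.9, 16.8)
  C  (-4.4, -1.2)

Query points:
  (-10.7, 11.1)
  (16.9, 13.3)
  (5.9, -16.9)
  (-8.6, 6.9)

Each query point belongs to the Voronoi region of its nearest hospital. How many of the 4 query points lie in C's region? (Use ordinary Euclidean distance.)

3

(-10.7, 11.1) — d² to each: A:812.74, B:850.45, C:190.98 → nearest is C
(16.9, 13.3) — d² to each: A:3.06, B:13.25, C:663.94 → nearest is A
(5.9, -16.9) — d² to each: A:965.3, B:1279.69, C:352.58 → nearest is C
(-8.6, 6.9) — d² to each: A:720.97, B:800.26, C:83.25 → nearest is C
3 of the 4 points have C as nearest.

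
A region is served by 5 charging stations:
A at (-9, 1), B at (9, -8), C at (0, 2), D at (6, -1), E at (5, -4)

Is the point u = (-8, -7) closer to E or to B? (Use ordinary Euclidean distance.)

Compare squared distances:
|uE|² = (-8−5)² + (-7−(-4))² = 169 + 9 = 178
|uB|² = (-8−9)² + (-7−(-8))² = 289 + 1 = 290
178 < 290, so E is closer.

E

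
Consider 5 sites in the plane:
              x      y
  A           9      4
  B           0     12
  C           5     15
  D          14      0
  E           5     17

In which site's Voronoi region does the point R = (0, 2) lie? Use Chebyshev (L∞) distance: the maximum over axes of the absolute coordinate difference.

d(R,A) = max(9, 2) = 9
d(R,B) = max(0, 10) = 10
d(R,C) = max(5, 13) = 13
d(R,D) = max(14, 2) = 14
d(R,E) = max(5, 15) = 15
The smallest is to A, so R lies in the Voronoi region of A.

A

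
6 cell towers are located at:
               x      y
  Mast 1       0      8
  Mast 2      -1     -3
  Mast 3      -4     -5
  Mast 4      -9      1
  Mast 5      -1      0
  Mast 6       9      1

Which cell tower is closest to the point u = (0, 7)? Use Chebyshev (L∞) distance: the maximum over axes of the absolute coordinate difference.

d(u, Mast 1) = max(0, 1) = 1
d(u, Mast 2) = max(1, 10) = 10
d(u, Mast 3) = max(4, 12) = 12
d(u, Mast 4) = max(9, 6) = 9
d(u, Mast 5) = max(1, 7) = 7
d(u, Mast 6) = max(9, 6) = 9
The smallest is to Mast 1, so u lies in the Voronoi region of Mast 1.

Mast 1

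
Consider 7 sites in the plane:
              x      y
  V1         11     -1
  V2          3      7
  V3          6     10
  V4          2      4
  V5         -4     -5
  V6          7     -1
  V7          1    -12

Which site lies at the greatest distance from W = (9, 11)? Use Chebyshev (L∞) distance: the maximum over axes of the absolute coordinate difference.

V7

d(W,V1) = max(2, 12) = 12
d(W,V2) = max(6, 4) = 6
d(W,V3) = max(3, 1) = 3
d(W,V4) = max(7, 7) = 7
d(W,V5) = max(13, 16) = 16
d(W,V6) = max(2, 12) = 12
d(W,V7) = max(8, 23) = 23
The largest is to V7.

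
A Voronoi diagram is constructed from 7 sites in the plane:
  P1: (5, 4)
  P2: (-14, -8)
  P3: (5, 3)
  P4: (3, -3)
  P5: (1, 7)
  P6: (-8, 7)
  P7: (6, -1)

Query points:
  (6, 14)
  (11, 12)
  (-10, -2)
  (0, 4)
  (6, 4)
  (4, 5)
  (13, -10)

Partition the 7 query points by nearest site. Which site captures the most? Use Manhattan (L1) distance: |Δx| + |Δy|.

(6, 14) — d to each: P1:11, P2:42, P3:12, P4:20, P5:12, P6:21, P7:15 → nearest is P1
(11, 12) — d to each: P1:14, P2:45, P3:15, P4:23, P5:15, P6:24, P7:18 → nearest is P1
(-10, -2) — d to each: P1:21, P2:10, P3:20, P4:14, P5:20, P6:11, P7:17 → nearest is P2
(0, 4) — d to each: P1:5, P2:26, P3:6, P4:10, P5:4, P6:11, P7:11 → nearest is P5
(6, 4) — d to each: P1:1, P2:32, P3:2, P4:10, P5:8, P6:17, P7:5 → nearest is P1
(4, 5) — d to each: P1:2, P2:31, P3:3, P4:9, P5:5, P6:14, P7:8 → nearest is P1
(13, -10) — d to each: P1:22, P2:29, P3:21, P4:17, P5:29, P6:38, P7:16 → nearest is P7
Tally — P1:4, P2:1, P5:1, P7:1. P1 captures the most (4).

P1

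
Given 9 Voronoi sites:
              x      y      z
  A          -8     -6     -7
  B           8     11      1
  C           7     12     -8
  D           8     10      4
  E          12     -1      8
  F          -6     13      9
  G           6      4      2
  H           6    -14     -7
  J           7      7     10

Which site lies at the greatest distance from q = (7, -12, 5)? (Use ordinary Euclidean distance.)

Since √ is increasing, it suffices to compare squared distances:
|qA|² = (7−(-8))² + (-12−(-6))² + (5−(-7))² = 225 + 36 + 144 = 405
|qB|² = (7−8)² + (-12−11)² + (5−1)² = 1 + 529 + 16 = 546
|qC|² = (7−7)² + (-12−12)² + (5−(-8))² = 0 + 576 + 169 = 745
|qD|² = (7−8)² + (-12−10)² + (5−4)² = 1 + 484 + 1 = 486
|qE|² = (7−12)² + (-12−(-1))² + (5−8)² = 25 + 121 + 9 = 155
|qF|² = (7−(-6))² + (-12−13)² + (5−9)² = 169 + 625 + 16 = 810
|qG|² = (7−6)² + (-12−4)² + (5−2)² = 1 + 256 + 9 = 266
|qH|² = (7−6)² + (-12−(-14))² + (5−(-7))² = 1 + 4 + 144 = 149
|qJ|² = (7−7)² + (-12−7)² + (5−10)² = 0 + 361 + 25 = 386
The largest is to F.

F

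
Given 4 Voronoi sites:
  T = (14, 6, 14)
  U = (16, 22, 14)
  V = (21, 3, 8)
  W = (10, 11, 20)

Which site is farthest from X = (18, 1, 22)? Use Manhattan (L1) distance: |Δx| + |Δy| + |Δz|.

U

d(X,T) = |18−14| + |1−6| + |22−14| = 4 + 5 + 8 = 17
d(X,U) = |18−16| + |1−22| + |22−14| = 2 + 21 + 8 = 31
d(X,V) = |18−21| + |1−3| + |22−8| = 3 + 2 + 14 = 19
d(X,W) = |18−10| + |1−11| + |22−20| = 8 + 10 + 2 = 20
The largest is to U.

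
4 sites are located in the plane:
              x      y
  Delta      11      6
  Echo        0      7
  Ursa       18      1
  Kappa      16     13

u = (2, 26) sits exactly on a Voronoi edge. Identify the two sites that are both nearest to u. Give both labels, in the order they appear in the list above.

Echo and Kappa

Squared distances from u to each site:
d²(u, Delta) = (2−11)² + (26−6)² = 81 + 400 = 481
d²(u, Echo) = (2−0)² + (26−7)² = 4 + 361 = 365
d²(u, Ursa) = (2−18)² + (26−1)² = 256 + 625 = 881
d²(u, Kappa) = (2−16)² + (26−13)² = 196 + 169 = 365
u is equidistant from Echo and Kappa (both at squared distance 365), and every other site is strictly farther — so u lies on the Echo–Kappa Voronoi edge.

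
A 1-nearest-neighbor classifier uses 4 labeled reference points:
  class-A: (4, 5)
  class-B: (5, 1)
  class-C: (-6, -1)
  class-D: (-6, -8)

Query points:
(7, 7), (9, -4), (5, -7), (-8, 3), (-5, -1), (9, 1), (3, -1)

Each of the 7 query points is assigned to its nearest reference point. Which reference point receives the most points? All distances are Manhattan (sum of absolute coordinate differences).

(7, 7) — d to each: class-A:5, class-B:8, class-C:21, class-D:28 → nearest is class-A
(9, -4) — d to each: class-A:14, class-B:9, class-C:18, class-D:19 → nearest is class-B
(5, -7) — d to each: class-A:13, class-B:8, class-C:17, class-D:12 → nearest is class-B
(-8, 3) — d to each: class-A:14, class-B:15, class-C:6, class-D:13 → nearest is class-C
(-5, -1) — d to each: class-A:15, class-B:12, class-C:1, class-D:8 → nearest is class-C
(9, 1) — d to each: class-A:9, class-B:4, class-C:17, class-D:24 → nearest is class-B
(3, -1) — d to each: class-A:7, class-B:4, class-C:9, class-D:16 → nearest is class-B
Tally — class-A:1, class-B:4, class-C:2. class-B captures the most (4).

class-B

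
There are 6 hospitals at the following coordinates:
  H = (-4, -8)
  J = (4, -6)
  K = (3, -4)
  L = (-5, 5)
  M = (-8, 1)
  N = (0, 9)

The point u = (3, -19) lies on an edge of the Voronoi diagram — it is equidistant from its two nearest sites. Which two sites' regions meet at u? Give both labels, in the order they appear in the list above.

H and J

Squared distances from u to each site:
|uH|² = (3−(-4))² + (-19−(-8))² = 49 + 121 = 170
|uJ|² = (3−4)² + (-19−(-6))² = 1 + 169 = 170
|uK|² = (3−3)² + (-19−(-4))² = 0 + 225 = 225
|uL|² = (3−(-5))² + (-19−5)² = 64 + 576 = 640
|uM|² = (3−(-8))² + (-19−1)² = 121 + 400 = 521
|uN|² = (3−0)² + (-19−9)² = 9 + 784 = 793
u is equidistant from H and J (both at squared distance 170), and every other site is strictly farther — so u lies on the H–J Voronoi edge.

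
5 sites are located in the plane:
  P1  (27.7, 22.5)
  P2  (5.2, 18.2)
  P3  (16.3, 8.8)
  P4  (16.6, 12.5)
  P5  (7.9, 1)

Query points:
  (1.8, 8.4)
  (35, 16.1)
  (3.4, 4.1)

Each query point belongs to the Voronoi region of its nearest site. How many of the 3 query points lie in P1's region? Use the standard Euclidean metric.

(1.8, 8.4) — d² to each: P1:869.62, P2:107.6, P3:210.41, P4:235.85, P5:91.97 → nearest is P5
(35, 16.1) — d² to each: P1:94.25, P2:892.45, P3:402.98, P4:351.52, P5:962.42 → nearest is P1
(3.4, 4.1) — d² to each: P1:929.05, P2:202.05, P3:188.5, P4:244.8, P5:29.86 → nearest is P5
1 of the 3 points has P1 as nearest.

1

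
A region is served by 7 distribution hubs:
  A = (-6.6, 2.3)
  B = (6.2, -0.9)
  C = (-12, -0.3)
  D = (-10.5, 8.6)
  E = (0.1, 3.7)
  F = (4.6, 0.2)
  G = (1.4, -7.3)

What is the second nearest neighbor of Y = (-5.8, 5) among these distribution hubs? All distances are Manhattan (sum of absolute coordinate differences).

d(Y,A) = |-5.8−(-6.6)| + |5−2.3| = 0.8 + 2.7 = 3.5
d(Y,B) = |-5.8−6.2| + |5−(-0.9)| = 12 + 5.9 = 17.9
d(Y,C) = |-5.8−(-12)| + |5−(-0.3)| = 6.2 + 5.3 = 11.5
d(Y,D) = |-5.8−(-10.5)| + |5−8.6| = 4.7 + 3.6 = 8.3
d(Y,E) = |-5.8−0.1| + |5−3.7| = 5.9 + 1.3 = 7.2
d(Y,F) = |-5.8−4.6| + |5−0.2| = 10.4 + 4.8 = 15.2
d(Y,G) = |-5.8−1.4| + |5−(-7.3)| = 7.2 + 12.3 = 19.5
Sorted ascending: A, E, D, … — the second-nearest is E.

E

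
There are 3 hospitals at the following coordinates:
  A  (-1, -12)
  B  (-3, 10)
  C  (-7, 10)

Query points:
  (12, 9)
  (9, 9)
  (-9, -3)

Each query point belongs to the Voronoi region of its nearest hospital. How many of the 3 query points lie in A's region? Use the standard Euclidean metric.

(12, 9) — d² to each: A:610, B:226, C:362 → nearest is B
(9, 9) — d² to each: A:541, B:145, C:257 → nearest is B
(-9, -3) — d² to each: A:145, B:205, C:173 → nearest is A
1 of the 3 points has A as nearest.

1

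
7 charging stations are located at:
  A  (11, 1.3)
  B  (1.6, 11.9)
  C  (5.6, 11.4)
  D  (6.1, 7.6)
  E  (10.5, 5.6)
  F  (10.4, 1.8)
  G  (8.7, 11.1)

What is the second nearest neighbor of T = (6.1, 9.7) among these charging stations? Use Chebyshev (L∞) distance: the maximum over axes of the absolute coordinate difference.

D

d(T,A) = max(4.9, 8.4) = 8.4
d(T,B) = max(4.5, 2.2) = 4.5
d(T,C) = max(0.5, 1.7) = 1.7
d(T,D) = max(0, 2.1) = 2.1
d(T,E) = max(4.4, 4.1) = 4.4
d(T,F) = max(4.3, 7.9) = 7.9
d(T,G) = max(2.6, 1.4) = 2.6
Sorted ascending: C, D, G, … — the second-nearest is D.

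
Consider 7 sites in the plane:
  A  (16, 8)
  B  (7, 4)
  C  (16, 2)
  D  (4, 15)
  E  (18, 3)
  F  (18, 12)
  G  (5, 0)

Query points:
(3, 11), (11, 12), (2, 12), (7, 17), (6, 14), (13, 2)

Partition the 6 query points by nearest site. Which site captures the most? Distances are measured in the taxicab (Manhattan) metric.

(3, 11) — d to each: A:16, B:11, C:22, D:5, E:23, F:16, G:13 → nearest is D
(11, 12) — d to each: A:9, B:12, C:15, D:10, E:16, F:7, G:18 → nearest is F
(2, 12) — d to each: A:18, B:13, C:24, D:5, E:25, F:16, G:15 → nearest is D
(7, 17) — d to each: A:18, B:13, C:24, D:5, E:25, F:16, G:19 → nearest is D
(6, 14) — d to each: A:16, B:11, C:22, D:3, E:23, F:14, G:15 → nearest is D
(13, 2) — d to each: A:9, B:8, C:3, D:22, E:6, F:15, G:10 → nearest is C
Tally — C:1, D:4, F:1. D captures the most (4).

D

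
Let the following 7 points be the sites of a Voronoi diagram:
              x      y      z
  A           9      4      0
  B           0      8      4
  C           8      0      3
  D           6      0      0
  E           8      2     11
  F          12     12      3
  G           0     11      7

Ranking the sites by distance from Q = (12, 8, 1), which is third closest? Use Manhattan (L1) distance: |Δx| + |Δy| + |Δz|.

d(Q,A) = 3 + 4 + 1 = 8
d(Q,B) = 12 + 0 + 3 = 15
d(Q,C) = 4 + 8 + 2 = 14
d(Q,D) = 6 + 8 + 1 = 15
d(Q,E) = 4 + 6 + 10 = 20
d(Q,F) = 0 + 4 + 2 = 6
d(Q,G) = 12 + 3 + 6 = 21
Sorted ascending: F, A, C, B, … — the third-nearest is C.

C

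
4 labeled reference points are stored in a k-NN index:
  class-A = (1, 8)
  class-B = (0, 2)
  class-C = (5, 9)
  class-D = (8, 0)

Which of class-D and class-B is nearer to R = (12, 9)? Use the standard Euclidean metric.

class-D

Compare squared distances:
d²(R, class-D) = (12−8)² + (9−0)² = 16 + 81 = 97
d²(R, class-B) = (12−0)² + (9−2)² = 144 + 49 = 193
97 < 193, so class-D is closer.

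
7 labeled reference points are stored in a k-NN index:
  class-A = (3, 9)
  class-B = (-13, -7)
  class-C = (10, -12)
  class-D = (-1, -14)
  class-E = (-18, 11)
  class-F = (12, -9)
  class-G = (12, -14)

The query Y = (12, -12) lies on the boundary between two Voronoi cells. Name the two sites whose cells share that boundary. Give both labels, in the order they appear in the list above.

Squared distances from Y to each site:
d²(Y, class-A) = (12−3)² + (-12−9)² = 81 + 441 = 522
d²(Y, class-B) = (12−(-13))² + (-12−(-7))² = 625 + 25 = 650
d²(Y, class-C) = (12−10)² + (-12−(-12))² = 4 + 0 = 4
d²(Y, class-D) = (12−(-1))² + (-12−(-14))² = 169 + 4 = 173
d²(Y, class-E) = (12−(-18))² + (-12−11)² = 900 + 529 = 1429
d²(Y, class-F) = (12−12)² + (-12−(-9))² = 0 + 9 = 9
d²(Y, class-G) = (12−12)² + (-12−(-14))² = 0 + 4 = 4
Y is equidistant from class-C and class-G (both at squared distance 4), and every other site is strictly farther — so Y lies on the class-C–class-G Voronoi edge.

class-C and class-G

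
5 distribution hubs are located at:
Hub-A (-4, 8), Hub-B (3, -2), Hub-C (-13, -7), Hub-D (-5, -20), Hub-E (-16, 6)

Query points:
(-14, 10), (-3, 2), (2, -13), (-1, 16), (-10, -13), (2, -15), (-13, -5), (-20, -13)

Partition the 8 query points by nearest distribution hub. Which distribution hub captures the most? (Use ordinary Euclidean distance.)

(-14, 10) — d² to each: Hub-A:104, Hub-B:433, Hub-C:290, Hub-D:981, Hub-E:20 → nearest is Hub-E
(-3, 2) — d² to each: Hub-A:37, Hub-B:52, Hub-C:181, Hub-D:488, Hub-E:185 → nearest is Hub-A
(2, -13) — d² to each: Hub-A:477, Hub-B:122, Hub-C:261, Hub-D:98, Hub-E:685 → nearest is Hub-D
(-1, 16) — d² to each: Hub-A:73, Hub-B:340, Hub-C:673, Hub-D:1312, Hub-E:325 → nearest is Hub-A
(-10, -13) — d² to each: Hub-A:477, Hub-B:290, Hub-C:45, Hub-D:74, Hub-E:397 → nearest is Hub-C
(2, -15) — d² to each: Hub-A:565, Hub-B:170, Hub-C:289, Hub-D:74, Hub-E:765 → nearest is Hub-D
(-13, -5) — d² to each: Hub-A:250, Hub-B:265, Hub-C:4, Hub-D:289, Hub-E:130 → nearest is Hub-C
(-20, -13) — d² to each: Hub-A:697, Hub-B:650, Hub-C:85, Hub-D:274, Hub-E:377 → nearest is Hub-C
Tally — Hub-A:2, Hub-C:3, Hub-D:2, Hub-E:1. Hub-C captures the most (3).

Hub-C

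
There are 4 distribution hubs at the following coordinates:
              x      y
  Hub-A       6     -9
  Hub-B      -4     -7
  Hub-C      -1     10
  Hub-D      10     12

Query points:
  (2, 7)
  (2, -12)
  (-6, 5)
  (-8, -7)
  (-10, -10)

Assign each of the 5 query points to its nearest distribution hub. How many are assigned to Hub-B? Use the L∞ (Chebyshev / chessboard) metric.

2

(2, 7) — d to each: Hub-A:16, Hub-B:14, Hub-C:3, Hub-D:8 → nearest is Hub-C
(2, -12) — d to each: Hub-A:4, Hub-B:6, Hub-C:22, Hub-D:24 → nearest is Hub-A
(-6, 5) — d to each: Hub-A:14, Hub-B:12, Hub-C:5, Hub-D:16 → nearest is Hub-C
(-8, -7) — d to each: Hub-A:14, Hub-B:4, Hub-C:17, Hub-D:19 → nearest is Hub-B
(-10, -10) — d to each: Hub-A:16, Hub-B:6, Hub-C:20, Hub-D:22 → nearest is Hub-B
2 of the 5 points have Hub-B as nearest.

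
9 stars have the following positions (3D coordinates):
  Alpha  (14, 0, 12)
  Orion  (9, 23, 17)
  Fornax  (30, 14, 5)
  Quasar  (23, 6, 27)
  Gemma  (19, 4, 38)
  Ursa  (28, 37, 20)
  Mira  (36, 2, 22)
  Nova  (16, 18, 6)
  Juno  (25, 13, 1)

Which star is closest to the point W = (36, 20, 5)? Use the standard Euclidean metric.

Squared Euclidean distances:
d²(W, Alpha) = 484 + 400 + 49 = 933
d²(W, Orion) = 729 + 9 + 144 = 882
d²(W, Fornax) = 36 + 36 + 0 = 72
d²(W, Quasar) = 169 + 196 + 484 = 849
d²(W, Gemma) = 289 + 256 + 1089 = 1634
d²(W, Ursa) = 64 + 289 + 225 = 578
d²(W, Mira) = 0 + 324 + 289 = 613
d²(W, Nova) = 400 + 4 + 1 = 405
d²(W, Juno) = 121 + 49 + 16 = 186
The smallest is to Fornax, so W lies in the Voronoi region of Fornax.

Fornax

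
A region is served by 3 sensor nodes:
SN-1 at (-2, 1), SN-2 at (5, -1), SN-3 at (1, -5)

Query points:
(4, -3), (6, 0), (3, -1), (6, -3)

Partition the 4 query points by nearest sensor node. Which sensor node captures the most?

(4, -3) — d² to each: SN-1:52, SN-2:5, SN-3:13 → nearest is SN-2
(6, 0) — d² to each: SN-1:65, SN-2:2, SN-3:50 → nearest is SN-2
(3, -1) — d² to each: SN-1:29, SN-2:4, SN-3:20 → nearest is SN-2
(6, -3) — d² to each: SN-1:80, SN-2:5, SN-3:29 → nearest is SN-2
Tally — SN-2:4. SN-2 captures the most (4).

SN-2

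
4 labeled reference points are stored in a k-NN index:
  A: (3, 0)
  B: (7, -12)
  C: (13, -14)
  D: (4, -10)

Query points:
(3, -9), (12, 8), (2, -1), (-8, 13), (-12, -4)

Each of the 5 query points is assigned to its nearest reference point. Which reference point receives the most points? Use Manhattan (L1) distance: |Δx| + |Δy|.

(3, -9) — d to each: A:9, B:7, C:15, D:2 → nearest is D
(12, 8) — d to each: A:17, B:25, C:23, D:26 → nearest is A
(2, -1) — d to each: A:2, B:16, C:24, D:11 → nearest is A
(-8, 13) — d to each: A:24, B:40, C:48, D:35 → nearest is A
(-12, -4) — d to each: A:19, B:27, C:35, D:22 → nearest is A
Tally — A:4, D:1. A captures the most (4).

A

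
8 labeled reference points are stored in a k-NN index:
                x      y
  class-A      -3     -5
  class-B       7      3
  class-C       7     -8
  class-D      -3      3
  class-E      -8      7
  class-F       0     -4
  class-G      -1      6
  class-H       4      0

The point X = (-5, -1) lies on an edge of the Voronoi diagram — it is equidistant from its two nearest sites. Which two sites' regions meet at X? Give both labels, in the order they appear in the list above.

class-A and class-D

Squared distances from X to each site:
d²(X, class-A) = 4 + 16 = 20
d²(X, class-B) = 144 + 16 = 160
d²(X, class-C) = 144 + 49 = 193
d²(X, class-D) = 4 + 16 = 20
d²(X, class-E) = 9 + 64 = 73
d²(X, class-F) = 25 + 9 = 34
d²(X, class-G) = 16 + 49 = 65
d²(X, class-H) = 81 + 1 = 82
X is equidistant from class-A and class-D (both at squared distance 20), and every other site is strictly farther — so X lies on the class-A–class-D Voronoi edge.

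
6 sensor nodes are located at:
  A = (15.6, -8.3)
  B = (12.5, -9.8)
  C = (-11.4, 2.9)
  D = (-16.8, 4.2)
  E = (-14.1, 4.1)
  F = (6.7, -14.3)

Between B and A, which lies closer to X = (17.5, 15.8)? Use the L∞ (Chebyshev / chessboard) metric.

A

d(X,B) = max(5, 25.6) = 25.6
d(X,A) = max(1.9, 24.1) = 24.1
25.6 > 24.1, so A is closer.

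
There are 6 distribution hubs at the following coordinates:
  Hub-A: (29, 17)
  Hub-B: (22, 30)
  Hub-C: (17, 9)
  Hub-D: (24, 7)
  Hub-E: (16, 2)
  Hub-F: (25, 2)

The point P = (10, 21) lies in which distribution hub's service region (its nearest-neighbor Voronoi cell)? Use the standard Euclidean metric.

Since √ is increasing, it suffices to compare squared distances:
d²(P, Hub-A) = 361 + 16 = 377
d²(P, Hub-B) = 144 + 81 = 225
d²(P, Hub-C) = 49 + 144 = 193
d²(P, Hub-D) = 196 + 196 = 392
d²(P, Hub-E) = 36 + 361 = 397
d²(P, Hub-F) = 225 + 361 = 586
Minimum is at Hub-C.

Hub-C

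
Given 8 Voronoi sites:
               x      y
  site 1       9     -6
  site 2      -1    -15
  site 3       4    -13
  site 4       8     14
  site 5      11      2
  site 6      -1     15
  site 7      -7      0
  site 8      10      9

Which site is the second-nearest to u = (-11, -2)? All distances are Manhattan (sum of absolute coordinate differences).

d(u, site 1) = 20 + 4 = 24
d(u, site 2) = 10 + 13 = 23
d(u, site 3) = 15 + 11 = 26
d(u, site 4) = 19 + 16 = 35
d(u, site 5) = 22 + 4 = 26
d(u, site 6) = 10 + 17 = 27
d(u, site 7) = 4 + 2 = 6
d(u, site 8) = 21 + 11 = 32
Sorted ascending: site 7, site 2, site 1, … — the second-nearest is site 2.

site 2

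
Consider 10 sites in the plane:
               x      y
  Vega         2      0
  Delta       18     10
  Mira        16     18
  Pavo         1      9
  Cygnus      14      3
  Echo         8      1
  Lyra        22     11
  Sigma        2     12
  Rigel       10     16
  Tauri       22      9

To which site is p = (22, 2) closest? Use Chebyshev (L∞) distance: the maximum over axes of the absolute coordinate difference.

d(p, Vega) = max(20, 2) = 20
d(p, Delta) = max(4, 8) = 8
d(p, Mira) = max(6, 16) = 16
d(p, Pavo) = max(21, 7) = 21
d(p, Cygnus) = max(8, 1) = 8
d(p, Echo) = max(14, 1) = 14
d(p, Lyra) = max(0, 9) = 9
d(p, Sigma) = max(20, 10) = 20
d(p, Rigel) = max(12, 14) = 14
d(p, Tauri) = max(0, 7) = 7
Minimum is at Tauri.

Tauri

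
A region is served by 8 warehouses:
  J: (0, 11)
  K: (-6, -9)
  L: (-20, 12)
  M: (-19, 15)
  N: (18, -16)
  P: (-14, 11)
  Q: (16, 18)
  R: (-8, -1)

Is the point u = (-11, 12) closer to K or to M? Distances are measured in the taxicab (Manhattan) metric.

d(u,K) = |-11−(-6)| + |12−(-9)| = 5 + 21 = 26
d(u,M) = |-11−(-19)| + |12−15| = 8 + 3 = 11
26 > 11, so M is closer.

M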